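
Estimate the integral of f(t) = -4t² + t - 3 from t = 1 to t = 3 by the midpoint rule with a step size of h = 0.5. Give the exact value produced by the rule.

-36.5

h = (3 − 1)/4 = 0.5.
Midpoints m₁,…,m₄ = 1.25, 1.75, 2.25, 2.75.
f(m₁)=-8, f(m₂)=-13.5, f(m₃)=-21, f(m₄)=-30.5.
h·[f(m₁) + f(m₂) + f(m₃) + f(m₄)] = 0.5·(-73) = -36.5.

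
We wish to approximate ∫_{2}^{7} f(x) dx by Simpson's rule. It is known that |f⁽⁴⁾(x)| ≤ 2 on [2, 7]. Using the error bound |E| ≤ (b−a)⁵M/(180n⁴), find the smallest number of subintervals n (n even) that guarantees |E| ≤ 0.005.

Need 6250/(180n⁴) ≤ 0.005.
n⁴ ≥ 6250/(180·0.005) = 6944.44 ⇒ n ≥ 9.1287, so the smallest even n is 10. (n must be even for Simpson's rule.)

10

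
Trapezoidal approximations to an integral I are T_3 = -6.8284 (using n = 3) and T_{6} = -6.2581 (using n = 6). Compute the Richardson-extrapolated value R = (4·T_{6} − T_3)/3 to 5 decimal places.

-6.06800

R = (4·T_{6} − T_3) / 3 = (4·(-6.2581) − (-6.8284))/3 = (-18.2040)/3 = -6.06800.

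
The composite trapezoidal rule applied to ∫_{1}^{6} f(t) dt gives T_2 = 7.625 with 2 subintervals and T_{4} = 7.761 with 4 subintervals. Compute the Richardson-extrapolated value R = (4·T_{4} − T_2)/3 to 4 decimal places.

R = (4·T_{4} − T_2) / 3 = (4·7.761 − 7.625)/3 = (23.419)/3 = 7.8063.

7.8063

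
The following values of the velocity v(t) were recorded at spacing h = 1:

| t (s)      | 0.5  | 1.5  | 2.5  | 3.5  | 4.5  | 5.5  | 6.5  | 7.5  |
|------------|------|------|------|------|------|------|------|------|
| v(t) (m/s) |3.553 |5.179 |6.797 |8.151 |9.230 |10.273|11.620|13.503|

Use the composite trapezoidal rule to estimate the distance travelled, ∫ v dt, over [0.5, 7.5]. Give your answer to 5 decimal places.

59.77800

h = 1, n = 7.
(h/2)·[y₀ + 2y₁ + 2y₂ + 2y₃ + 2y₄ + 2y₅ + 2y₆ + y₇] = 0.5·(119.556) = 59.77800.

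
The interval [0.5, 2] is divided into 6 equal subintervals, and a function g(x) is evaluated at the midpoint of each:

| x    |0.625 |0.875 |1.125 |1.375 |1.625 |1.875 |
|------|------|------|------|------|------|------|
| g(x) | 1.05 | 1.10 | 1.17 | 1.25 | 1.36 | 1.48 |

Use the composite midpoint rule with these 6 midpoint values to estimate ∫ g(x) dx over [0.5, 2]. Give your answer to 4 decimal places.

h = 0.25, n = 6.
h·[y(m₁) + y(m₂) + y(m₃) + y(m₄) + y(m₅) + y(m₆)] = 0.25·(7.41) = 1.8525.

1.8525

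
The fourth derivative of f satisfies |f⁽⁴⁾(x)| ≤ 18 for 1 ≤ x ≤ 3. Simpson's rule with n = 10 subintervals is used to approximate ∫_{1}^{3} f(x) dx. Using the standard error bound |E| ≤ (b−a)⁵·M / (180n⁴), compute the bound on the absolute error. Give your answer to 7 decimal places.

0.0003200

|E| ≤ (2)⁵·18 / (180·10⁴) = 576/1800000 = 0.0003200.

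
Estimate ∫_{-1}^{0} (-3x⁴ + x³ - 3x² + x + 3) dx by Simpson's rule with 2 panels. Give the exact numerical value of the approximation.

h = (0 − (-1))/2 = 0.5.
Nodes x₀,…,x₂ = -1, -0.5, 0.
f(x) = -3x⁴ + x³ - 3x² + x + 3: f₀=-5, f₁=1.4375, f₂=3.
(h/3)·[f₀ + 4f₁ + f₂] = 0.166667·(3.75) = 0.625.

0.625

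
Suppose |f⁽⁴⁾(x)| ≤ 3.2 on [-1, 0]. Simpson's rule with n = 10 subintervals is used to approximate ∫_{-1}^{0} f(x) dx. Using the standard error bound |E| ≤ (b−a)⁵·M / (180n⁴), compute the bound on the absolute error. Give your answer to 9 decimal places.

0.000001778

|E| ≤ (1)⁵·3.2 / (180·10⁴) = 3.2/1800000 = 0.000001778.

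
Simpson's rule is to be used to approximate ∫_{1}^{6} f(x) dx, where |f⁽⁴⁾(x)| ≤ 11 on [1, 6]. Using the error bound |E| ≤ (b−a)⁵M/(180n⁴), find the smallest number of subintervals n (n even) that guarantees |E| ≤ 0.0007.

Need 34375/(180n⁴) ≤ 0.0007.
n⁴ ≥ 34375/(180·0.0007) = 272817 ⇒ n ≥ 22.8543, so the smallest even n is 24. (n must be even for Simpson's rule.)

24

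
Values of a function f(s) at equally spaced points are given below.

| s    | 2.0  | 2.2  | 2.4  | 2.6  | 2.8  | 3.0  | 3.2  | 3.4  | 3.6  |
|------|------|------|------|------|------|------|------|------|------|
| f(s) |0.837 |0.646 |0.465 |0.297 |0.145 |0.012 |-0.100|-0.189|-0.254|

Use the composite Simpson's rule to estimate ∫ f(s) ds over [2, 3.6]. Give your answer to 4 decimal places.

0.3111

h = 0.2, n = 8.
(h/3)·[y₀ + 4y₁ + 2y₂ + 4y₃ + 2y₄ + 4y₅ + 2y₆ + 4y₇ + y₈] = 0.066667·(4.667) = 0.3111.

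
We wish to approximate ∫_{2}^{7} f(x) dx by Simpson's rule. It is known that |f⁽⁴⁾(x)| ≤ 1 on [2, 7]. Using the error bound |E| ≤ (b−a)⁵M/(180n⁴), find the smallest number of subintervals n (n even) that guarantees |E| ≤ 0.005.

Need 3125/(180n⁴) ≤ 0.005.
n⁴ ≥ 3125/(180·0.005) = 3472.22 ⇒ n ≥ 7.6763, so the smallest even n is 8. (n must be even for Simpson's rule.)

8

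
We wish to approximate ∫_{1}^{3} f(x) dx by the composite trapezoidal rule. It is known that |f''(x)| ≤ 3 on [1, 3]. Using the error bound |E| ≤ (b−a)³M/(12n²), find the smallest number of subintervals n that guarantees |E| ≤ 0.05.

7

Need 24/(12n²) ≤ 0.05.
n² ≥ 24/(12·0.05) = 40 ⇒ n ≥ 6.3246, so the smallest n is 7.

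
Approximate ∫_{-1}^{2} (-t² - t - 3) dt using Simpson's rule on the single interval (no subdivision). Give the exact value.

-13.5

S = (b−a)/6 · [f(-1) + 4f(0.5) + f(2)] = 0.5·[(-3) + 4·(-3.75) + (-9)] = -13.5.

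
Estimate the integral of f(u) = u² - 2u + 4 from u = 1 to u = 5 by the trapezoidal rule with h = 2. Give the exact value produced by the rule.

h = (5 − 1)/2 = 2.
Nodes u₀,…,u₂ = 1, 3, 5.
f(u) = u² - 2u + 4: f₀=3, f₁=7, f₂=19.
(h/2)·[f₀ + 2f₁ + f₂] = 1·(36) = 36.

36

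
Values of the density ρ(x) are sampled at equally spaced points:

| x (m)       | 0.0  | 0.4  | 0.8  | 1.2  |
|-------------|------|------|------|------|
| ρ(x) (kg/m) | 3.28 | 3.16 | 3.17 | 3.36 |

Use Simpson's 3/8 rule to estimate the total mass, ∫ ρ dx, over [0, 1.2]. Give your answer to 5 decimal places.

h = 0.4, n = 3.
(3h/8)·[y₀ + 3y₁ + 3y₂ + y₃] = 0.15·(25.63) = 3.84450.

3.84450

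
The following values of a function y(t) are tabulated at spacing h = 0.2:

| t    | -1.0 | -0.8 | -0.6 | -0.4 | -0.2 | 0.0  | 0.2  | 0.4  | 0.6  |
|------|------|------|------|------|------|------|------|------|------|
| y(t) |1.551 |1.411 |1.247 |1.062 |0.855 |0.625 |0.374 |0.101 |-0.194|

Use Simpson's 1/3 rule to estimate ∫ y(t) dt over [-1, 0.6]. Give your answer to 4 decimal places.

h = 0.2, n = 8.
(h/3)·[y₀ + 4y₁ + 2y₂ + 4y₃ + 2y₄ + 4y₅ + 2y₆ + 4y₇ + y₈] = 0.066667·(19.105) = 1.2737.

1.2737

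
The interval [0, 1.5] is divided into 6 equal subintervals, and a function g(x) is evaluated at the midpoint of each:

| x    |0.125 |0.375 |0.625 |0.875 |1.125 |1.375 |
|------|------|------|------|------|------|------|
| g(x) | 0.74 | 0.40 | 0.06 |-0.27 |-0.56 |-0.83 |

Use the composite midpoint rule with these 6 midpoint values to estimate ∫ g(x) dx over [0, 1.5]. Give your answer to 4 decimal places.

-0.1150

h = 0.25, n = 6.
h·[y(m₁) + y(m₂) + y(m₃) + y(m₄) + y(m₅) + y(m₆)] = 0.25·(-0.46) = -0.1150.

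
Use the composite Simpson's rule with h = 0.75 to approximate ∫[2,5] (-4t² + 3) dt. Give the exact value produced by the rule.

h = (5 − 2)/4 = 0.75.
Nodes t₀,…,t₄ = 2, 2.75, 3.5, 4.25, 5.
f(t) = -4t² + 3: f₀=-13, f₁=-27.25, f₂=-46, f₃=-69.25, f₄=-97.
(h/3)·[f₀ + 4f₁ + 2f₂ + 4f₃ + f₄] = 0.25·(-588) = -147.

-147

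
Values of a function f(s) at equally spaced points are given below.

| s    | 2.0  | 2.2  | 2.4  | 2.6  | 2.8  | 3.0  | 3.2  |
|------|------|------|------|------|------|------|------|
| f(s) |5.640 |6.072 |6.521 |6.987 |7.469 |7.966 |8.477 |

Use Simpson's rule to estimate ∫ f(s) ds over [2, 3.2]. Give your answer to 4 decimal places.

h = 0.2, n = 6.
(h/3)·[y₀ + 4y₁ + 2y₂ + 4y₃ + 2y₄ + 4y₅ + y₆] = 0.066667·(126.197) = 8.4131.

8.4131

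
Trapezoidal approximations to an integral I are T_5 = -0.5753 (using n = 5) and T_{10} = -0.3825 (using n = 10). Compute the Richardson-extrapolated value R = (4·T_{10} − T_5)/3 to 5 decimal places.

R = (4·T_{10} − T_5) / 3 = (4·(-0.3825) − (-0.5753))/3 = (-0.9547)/3 = -0.31823.

-0.31823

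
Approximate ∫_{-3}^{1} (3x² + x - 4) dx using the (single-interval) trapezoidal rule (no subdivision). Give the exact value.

T = (b−a)/2 · [f(-3) + f(1)] = 2·[20 + 0] = 40.

40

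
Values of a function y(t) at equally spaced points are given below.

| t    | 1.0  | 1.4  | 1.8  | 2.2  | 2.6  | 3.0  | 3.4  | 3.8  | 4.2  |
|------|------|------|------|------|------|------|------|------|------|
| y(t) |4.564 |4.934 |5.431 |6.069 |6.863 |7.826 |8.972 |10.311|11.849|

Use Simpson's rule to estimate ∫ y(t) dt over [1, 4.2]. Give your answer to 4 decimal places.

23.4007

h = 0.4, n = 8.
(h/3)·[y₀ + 4y₁ + 2y₂ + 4y₃ + 2y₄ + 4y₅ + 2y₆ + 4y₇ + y₈] = 0.133333·(175.505) = 23.4007.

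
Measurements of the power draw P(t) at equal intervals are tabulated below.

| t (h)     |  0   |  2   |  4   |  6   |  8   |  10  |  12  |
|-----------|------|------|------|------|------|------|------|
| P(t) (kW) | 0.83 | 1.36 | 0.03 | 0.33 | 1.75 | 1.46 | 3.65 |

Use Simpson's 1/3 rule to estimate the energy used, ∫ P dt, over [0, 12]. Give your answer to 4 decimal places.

13.7600

h = 2, n = 6.
(h/3)·[y₀ + 4y₁ + 2y₂ + 4y₃ + 2y₄ + 4y₅ + y₆] = 0.666667·(20.64) = 13.7600.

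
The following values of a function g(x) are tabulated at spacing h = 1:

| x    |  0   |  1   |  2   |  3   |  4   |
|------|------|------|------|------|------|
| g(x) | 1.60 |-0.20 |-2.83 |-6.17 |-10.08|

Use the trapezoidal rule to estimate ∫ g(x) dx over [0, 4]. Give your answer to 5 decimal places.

h = 1, n = 4.
(h/2)·[y₀ + 2y₁ + 2y₂ + 2y₃ + y₄] = 0.5·(-26.88) = -13.44000.

-13.44000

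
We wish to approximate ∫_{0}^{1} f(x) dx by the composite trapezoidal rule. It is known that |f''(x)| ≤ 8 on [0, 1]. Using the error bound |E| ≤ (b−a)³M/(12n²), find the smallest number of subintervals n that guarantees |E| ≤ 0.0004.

Need 8/(12n²) ≤ 0.0004.
n² ≥ 8/(12·0.0004) = 1666.67 ⇒ n ≥ 40.8248, so the smallest n is 41.

41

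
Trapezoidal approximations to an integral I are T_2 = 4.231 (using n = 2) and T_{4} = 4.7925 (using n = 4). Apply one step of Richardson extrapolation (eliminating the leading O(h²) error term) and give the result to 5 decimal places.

R = (4·T_{4} − T_2) / 3 = (4·4.7925 − 4.231)/3 = (14.9390)/3 = 4.97967.

4.97967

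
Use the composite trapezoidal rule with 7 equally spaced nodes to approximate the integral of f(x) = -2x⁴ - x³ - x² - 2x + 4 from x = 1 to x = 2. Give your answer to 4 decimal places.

h = (2 − 1)/6 = 0.166667.
Nodes x₀,…,x₆ = 1, 1.166667, 1.333333, 1.5, 1.666667, 1.833333, 2.
f(x) = -2x⁴ - x³ - x² - 2x + 4: f₀=-2, f₁=-4.987654, f₂=-9.135802, f₃=-14.75, f₄=-22.172840, f₅=-31.783951, f₆=-44.
(h/2)·[f₀ + 2f₁ + 2f₂ + 2f₃ + 2f₄ + 2f₅ + f₆] = 0.083333·(-211.660494) = -17.6384.

-17.6384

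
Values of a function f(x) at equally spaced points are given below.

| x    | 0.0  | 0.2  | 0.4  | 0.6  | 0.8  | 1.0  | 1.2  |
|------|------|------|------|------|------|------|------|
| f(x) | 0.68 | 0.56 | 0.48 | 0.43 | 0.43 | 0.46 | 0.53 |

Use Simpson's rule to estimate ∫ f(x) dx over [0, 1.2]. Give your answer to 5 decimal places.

h = 0.2, n = 6.
(h/3)·[y₀ + 4y₁ + 2y₂ + 4y₃ + 2y₄ + 4y₅ + y₆] = 0.066667·(8.83) = 0.58867.

0.58867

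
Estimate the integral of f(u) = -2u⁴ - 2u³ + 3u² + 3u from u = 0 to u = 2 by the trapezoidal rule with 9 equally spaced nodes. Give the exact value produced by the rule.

-7.1953125

h = (2 − 0)/8 = 0.25.
Nodes u₀,…,u₈ = 0, 0.25, 0.5, 0.75, 1, 1.25, 1.5, 1.75, 2.
f(u) = -2u⁴ - 2u³ + 3u² + 3u: f₀=0, f₁=0.8984375, f₂=1.875, f₃=2.4609375, f₄=2, f₅=-0.3515625, f₆=-5.625, f₇=-15.0390625, f₈=-30.
(h/2)·[f₀ + 2f₁ + 2f₂ + 2f₃ + 2f₄ + 2f₅ + 2f₆ + 2f₇ + f₈] = 0.125·(-57.5625) = -7.1953125.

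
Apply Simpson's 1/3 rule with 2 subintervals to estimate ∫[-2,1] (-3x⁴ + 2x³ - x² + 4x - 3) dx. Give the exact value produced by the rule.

-51.375

h = (1 − (-2))/2 = 1.5.
Nodes x₀,…,x₂ = -2, -0.5, 1.
f(x) = -3x⁴ + 2x³ - x² + 4x - 3: f₀=-79, f₁=-5.6875, f₂=-1.
(h/3)·[f₀ + 4f₁ + f₂] = 0.5·(-102.75) = -51.375.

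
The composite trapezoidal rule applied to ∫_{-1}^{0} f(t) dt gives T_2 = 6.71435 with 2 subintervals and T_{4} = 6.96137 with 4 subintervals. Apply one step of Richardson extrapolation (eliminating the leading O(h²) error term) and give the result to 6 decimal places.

R = (4·T_{4} − T_2) / 3 = (4·6.96137 − 6.71435)/3 = (21.13113)/3 = 7.043710.

7.043710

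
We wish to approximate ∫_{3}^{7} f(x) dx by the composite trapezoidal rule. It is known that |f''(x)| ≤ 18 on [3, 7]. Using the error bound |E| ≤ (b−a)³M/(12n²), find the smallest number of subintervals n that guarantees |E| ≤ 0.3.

18

Need 1152/(12n²) ≤ 0.3.
n² ≥ 1152/(12·0.3) = 320 ⇒ n ≥ 17.8885, so the smallest n is 18.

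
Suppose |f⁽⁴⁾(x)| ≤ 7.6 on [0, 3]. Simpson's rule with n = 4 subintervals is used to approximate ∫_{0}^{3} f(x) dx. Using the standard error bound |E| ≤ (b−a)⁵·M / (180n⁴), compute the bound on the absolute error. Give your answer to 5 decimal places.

|E| ≤ (3)⁵·7.6 / (180·4⁴) = 1846.8/46080 = 0.04008.

0.04008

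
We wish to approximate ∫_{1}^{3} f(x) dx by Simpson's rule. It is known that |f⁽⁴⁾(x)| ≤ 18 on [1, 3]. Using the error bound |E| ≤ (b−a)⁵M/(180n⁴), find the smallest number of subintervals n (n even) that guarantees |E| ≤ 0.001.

Need 576/(180n⁴) ≤ 0.001.
n⁴ ≥ 576/(180·0.001) = 3200 ⇒ n ≥ 7.5212, so the smallest even n is 8. (n must be even for Simpson's rule.)

8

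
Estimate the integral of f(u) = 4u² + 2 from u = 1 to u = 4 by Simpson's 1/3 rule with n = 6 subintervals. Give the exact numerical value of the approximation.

h = (4 − 1)/6 = 0.5.
Nodes u₀,…,u₆ = 1, 1.5, 2, 2.5, 3, 3.5, 4.
f(u) = 4u² + 2: f₀=6, f₁=11, f₂=18, f₃=27, f₄=38, f₅=51, f₆=66.
(h/3)·[f₀ + 4f₁ + 2f₂ + 4f₃ + 2f₄ + 4f₅ + f₆] = 0.166667·(540) = 90.

90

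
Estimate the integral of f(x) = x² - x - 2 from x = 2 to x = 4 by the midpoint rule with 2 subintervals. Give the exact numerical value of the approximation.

h = (4 − 2)/2 = 1.
Midpoints m₁,…,m₂ = 2.5, 3.5.
f(m₁)=1.75, f(m₂)=6.75.
h·[f(m₁) + f(m₂)] = 1·(8.5) = 8.5.

8.5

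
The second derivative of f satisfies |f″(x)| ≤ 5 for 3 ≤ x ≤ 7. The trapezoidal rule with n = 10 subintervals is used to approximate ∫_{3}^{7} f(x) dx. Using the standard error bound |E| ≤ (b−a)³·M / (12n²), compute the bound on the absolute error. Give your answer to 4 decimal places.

0.2667

|E| ≤ (4)³·5 / (12·10²) = 320/1200 = 0.2667.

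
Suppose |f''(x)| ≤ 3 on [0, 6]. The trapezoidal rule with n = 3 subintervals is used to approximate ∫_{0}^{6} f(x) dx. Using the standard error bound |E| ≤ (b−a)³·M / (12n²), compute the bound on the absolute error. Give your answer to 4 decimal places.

|E| ≤ (6)³·3 / (12·3²) = 648/108 = 6.0000.

6.0000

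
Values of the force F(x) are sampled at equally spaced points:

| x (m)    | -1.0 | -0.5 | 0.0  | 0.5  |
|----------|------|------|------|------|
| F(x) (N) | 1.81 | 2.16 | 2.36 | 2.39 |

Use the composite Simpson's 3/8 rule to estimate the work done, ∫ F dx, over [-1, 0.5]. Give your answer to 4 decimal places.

h = 0.5, n = 3.
(3h/8)·[y₀ + 3y₁ + 3y₂ + y₃] = 0.1875·(17.76) = 3.3300.

3.3300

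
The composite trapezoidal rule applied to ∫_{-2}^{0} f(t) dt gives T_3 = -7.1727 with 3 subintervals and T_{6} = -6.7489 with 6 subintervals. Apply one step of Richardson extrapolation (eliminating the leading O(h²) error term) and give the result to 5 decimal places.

R = (4·T_{6} − T_3) / 3 = (4·(-6.7489) − (-7.1727))/3 = (-19.8229)/3 = -6.60763.

-6.60763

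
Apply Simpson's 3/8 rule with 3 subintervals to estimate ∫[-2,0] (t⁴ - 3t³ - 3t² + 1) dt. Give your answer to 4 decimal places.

h = (0 − (-2))/3 = 0.666667.
Nodes t₀,…,t₃ = -2, -1.333333, -0.666667, 0.
f(t) = t⁴ - 3t³ - 3t² + 1: f₀=29, f₁=5.938272, f₂=0.753086, f₃=1.
(3h/8)·[f₀ + 3f₁ + 3f₂ + f₃] = 0.25·(50.074074) = 12.5185.

12.5185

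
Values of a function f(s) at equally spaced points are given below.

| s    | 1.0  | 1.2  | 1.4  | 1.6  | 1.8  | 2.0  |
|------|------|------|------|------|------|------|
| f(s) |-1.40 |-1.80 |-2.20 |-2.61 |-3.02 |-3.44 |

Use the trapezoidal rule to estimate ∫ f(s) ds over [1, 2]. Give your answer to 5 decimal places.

h = 0.2, n = 5.
(h/2)·[y₀ + 2y₁ + 2y₂ + 2y₃ + 2y₄ + y₅] = 0.1·(-24.10) = -2.41000.

-2.41000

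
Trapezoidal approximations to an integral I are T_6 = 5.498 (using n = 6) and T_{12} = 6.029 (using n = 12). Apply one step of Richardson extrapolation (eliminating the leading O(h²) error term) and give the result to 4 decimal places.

R = (4·T_{12} − T_6) / 3 = (4·6.029 − 5.498)/3 = (18.618)/3 = 6.2060.

6.2060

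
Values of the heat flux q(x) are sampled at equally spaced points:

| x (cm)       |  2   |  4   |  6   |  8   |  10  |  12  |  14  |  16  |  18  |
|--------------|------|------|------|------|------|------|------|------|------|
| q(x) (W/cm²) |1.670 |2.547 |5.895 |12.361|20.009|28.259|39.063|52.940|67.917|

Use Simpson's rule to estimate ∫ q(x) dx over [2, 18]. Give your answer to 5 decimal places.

389.29933

h = 2, n = 8.
(h/3)·[y₀ + 4y₁ + 2y₂ + 4y₃ + 2y₄ + 4y₅ + 2y₆ + 4y₇ + y₈] = 0.666667·(583.949) = 389.29933.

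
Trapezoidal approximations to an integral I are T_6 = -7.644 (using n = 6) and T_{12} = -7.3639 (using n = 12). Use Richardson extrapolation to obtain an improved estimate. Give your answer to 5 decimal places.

R = (4·T_{12} − T_6) / 3 = (4·(-7.3639) − (-7.644))/3 = (-21.8116)/3 = -7.27053.

-7.27053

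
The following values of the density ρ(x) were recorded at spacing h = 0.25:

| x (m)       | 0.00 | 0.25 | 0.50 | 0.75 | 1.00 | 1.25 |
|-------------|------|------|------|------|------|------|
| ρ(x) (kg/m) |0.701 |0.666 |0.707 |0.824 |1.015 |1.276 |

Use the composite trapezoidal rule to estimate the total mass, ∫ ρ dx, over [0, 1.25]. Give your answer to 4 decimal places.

h = 0.25, n = 5.
(h/2)·[y₀ + 2y₁ + 2y₂ + 2y₃ + 2y₄ + y₅] = 0.125·(8.401) = 1.0501.

1.0501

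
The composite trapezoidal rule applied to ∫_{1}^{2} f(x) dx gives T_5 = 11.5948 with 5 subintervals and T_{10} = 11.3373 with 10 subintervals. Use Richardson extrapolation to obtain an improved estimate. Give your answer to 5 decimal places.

11.25147

R = (4·T_{10} − T_5) / 3 = (4·11.3373 − 11.5948)/3 = (33.7544)/3 = 11.25147.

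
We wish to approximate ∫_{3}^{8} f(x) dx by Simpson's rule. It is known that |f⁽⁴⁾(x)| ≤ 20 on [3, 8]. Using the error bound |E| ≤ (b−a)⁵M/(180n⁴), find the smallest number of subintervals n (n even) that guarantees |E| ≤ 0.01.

14

Need 62500/(180n⁴) ≤ 0.01.
n⁴ ≥ 62500/(180·0.01) = 34722.2 ⇒ n ≥ 13.6506, so the smallest even n is 14. (n must be even for Simpson's rule.)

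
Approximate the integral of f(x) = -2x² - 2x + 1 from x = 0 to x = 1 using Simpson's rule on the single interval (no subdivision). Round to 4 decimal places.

-0.6667

S = (b−a)/6 · [f(0) + 4f(0.5) + f(1)] = 0.166667·[1 + 4·(-0.5) + (-3)] = -0.6667.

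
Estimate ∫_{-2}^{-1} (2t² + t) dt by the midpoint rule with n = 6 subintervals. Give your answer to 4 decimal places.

3.1620

h = (-1 − (-2))/6 = 0.166667.
Midpoints m₁,…,m₆ = -1.916667, -1.75, -1.583333, -1.416667, -1.25, -1.083333.
f(m₁)=5.430556, f(m₂)=4.375, f(m₃)=3.430556, f(m₄)=2.597222, f(m₅)=1.875, f(m₆)=1.263889.
h·[f(m₁) + f(m₂) + f(m₃) + f(m₄) + f(m₅) + f(m₆)] = 0.166667·(18.972222) = 3.1620.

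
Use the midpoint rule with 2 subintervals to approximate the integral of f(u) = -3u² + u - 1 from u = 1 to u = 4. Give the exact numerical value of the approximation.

-56.8125

h = (4 − 1)/2 = 1.5.
Midpoints m₁,…,m₂ = 1.75, 3.25.
f(m₁)=-8.4375, f(m₂)=-29.4375.
h·[f(m₁) + f(m₂)] = 1.5·(-37.875) = -56.8125.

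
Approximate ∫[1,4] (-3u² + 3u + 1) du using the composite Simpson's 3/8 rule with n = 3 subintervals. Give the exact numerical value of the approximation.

h = (4 − 1)/3 = 1.
Nodes u₀,…,u₃ = 1, 2, 3, 4.
f(u) = -3u² + 3u + 1: f₀=1, f₁=-5, f₂=-17, f₃=-35.
(3h/8)·[f₀ + 3f₁ + 3f₂ + f₃] = 0.375·(-100) = -37.5.

-37.5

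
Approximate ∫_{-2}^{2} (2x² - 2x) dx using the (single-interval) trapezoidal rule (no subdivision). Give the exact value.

32

T = (b−a)/2 · [f(-2) + f(2)] = 2·[12 + 4] = 32.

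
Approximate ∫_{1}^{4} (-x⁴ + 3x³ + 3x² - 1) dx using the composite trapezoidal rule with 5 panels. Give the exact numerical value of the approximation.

43.69296

h = (4 − 1)/5 = 0.6.
Nodes x₀,…,x₅ = 1, 1.6, 2.2, 2.8, 3.4, 4.
f(x) = -x⁴ + 3x³ + 3x² - 1: f₀=4, f₁=12.4144, f₂=22.0384, f₃=26.9104, f₄=17.9584, f₅=-17.
(h/2)·[f₀ + 2f₁ + 2f₂ + 2f₃ + 2f₄ + f₅] = 0.3·(145.6432) = 43.69296.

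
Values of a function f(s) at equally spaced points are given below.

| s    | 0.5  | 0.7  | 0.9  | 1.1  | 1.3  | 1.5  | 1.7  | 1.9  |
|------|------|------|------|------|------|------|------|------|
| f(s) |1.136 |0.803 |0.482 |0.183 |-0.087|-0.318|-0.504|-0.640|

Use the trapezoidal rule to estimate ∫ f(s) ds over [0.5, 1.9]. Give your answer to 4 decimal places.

0.1614

h = 0.2, n = 7.
(h/2)·[y₀ + 2y₁ + 2y₂ + 2y₃ + 2y₄ + 2y₅ + 2y₆ + y₇] = 0.1·(1.614) = 0.1614.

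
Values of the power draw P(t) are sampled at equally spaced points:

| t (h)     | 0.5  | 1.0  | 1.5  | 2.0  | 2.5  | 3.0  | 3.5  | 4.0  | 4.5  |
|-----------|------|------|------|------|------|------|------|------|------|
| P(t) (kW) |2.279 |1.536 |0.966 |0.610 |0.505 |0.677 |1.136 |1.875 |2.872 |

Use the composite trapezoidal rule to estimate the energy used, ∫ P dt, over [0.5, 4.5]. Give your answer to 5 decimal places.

h = 0.5, n = 8.
(h/2)·[y₀ + 2y₁ + 2y₂ + 2y₃ + 2y₄ + 2y₅ + 2y₆ + 2y₇ + y₈] = 0.25·(19.761) = 4.94025.

4.94025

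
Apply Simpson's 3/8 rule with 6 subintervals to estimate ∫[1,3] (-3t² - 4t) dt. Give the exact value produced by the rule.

h = (3 − 1)/6 = 0.333333.
Nodes t₀,…,t₆ = 1, 1.333333, 1.666667, 2, 2.333333, 2.666667, 3.
f(t) = -3t² - 4t: f₀=-7, f₁=-10.666667, f₂=-15, f₃=-20, f₄=-25.666667, f₅=-32, f₆=-39.
(3h/8)·[f₀ + 3f₁ + 3f₂ + 2f₃ + 3f₄ + 3f₅ + f₆] = 0.125·(-336) = -42.

-42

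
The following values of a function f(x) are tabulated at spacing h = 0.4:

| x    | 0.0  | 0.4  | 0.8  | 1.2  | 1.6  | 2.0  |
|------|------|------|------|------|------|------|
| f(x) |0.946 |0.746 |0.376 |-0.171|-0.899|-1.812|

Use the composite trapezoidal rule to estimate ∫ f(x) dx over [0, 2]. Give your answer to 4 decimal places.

-0.1524

h = 0.4, n = 5.
(h/2)·[y₀ + 2y₁ + 2y₂ + 2y₃ + 2y₄ + y₅] = 0.2·(-0.762) = -0.1524.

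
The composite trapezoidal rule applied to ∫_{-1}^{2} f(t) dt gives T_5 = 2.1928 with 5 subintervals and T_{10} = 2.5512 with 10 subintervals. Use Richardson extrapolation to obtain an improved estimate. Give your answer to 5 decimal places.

R = (4·T_{10} − T_5) / 3 = (4·2.5512 − 2.1928)/3 = (8.0120)/3 = 2.67067.

2.67067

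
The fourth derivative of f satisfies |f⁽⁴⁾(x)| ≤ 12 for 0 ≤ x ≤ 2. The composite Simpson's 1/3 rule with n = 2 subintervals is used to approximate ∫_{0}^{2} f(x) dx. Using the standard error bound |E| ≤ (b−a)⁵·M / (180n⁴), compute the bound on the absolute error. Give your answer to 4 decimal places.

|E| ≤ (2)⁵·12 / (180·2⁴) = 384/2880 = 0.1333.

0.1333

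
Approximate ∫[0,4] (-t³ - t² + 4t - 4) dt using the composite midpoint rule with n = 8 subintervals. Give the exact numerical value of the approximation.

h = (4 − 0)/8 = 0.5.
Midpoints m₁,…,m₈ = 0.25, 0.75, 1.25, 1.75, 2.25, 2.75, 3.25, 3.75.
f(m₁)=-3.078125, f(m₂)=-1.984375, f(m₃)=-2.515625, f(m₄)=-5.421875, f(m₅)=-11.453125, f(m₆)=-21.359375, f(m₇)=-35.890625, f(m₈)=-55.796875.
h·[f(m₁) + f(m₂) + f(m₃) + f(m₄) + f(m₅) + f(m₆) + f(m₇) + f(m₈)] = 0.5·(-137.5) = -68.75.

-68.75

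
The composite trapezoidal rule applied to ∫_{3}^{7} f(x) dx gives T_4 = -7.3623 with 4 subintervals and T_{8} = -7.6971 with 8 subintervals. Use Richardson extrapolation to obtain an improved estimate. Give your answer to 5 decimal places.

-7.80870

R = (4·T_{8} − T_4) / 3 = (4·(-7.6971) − (-7.3623))/3 = (-23.4261)/3 = -7.80870.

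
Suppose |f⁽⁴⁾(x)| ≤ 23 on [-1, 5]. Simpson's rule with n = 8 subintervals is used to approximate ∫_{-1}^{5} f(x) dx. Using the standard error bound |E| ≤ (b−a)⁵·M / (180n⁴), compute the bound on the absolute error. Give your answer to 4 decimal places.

|E| ≤ (6)⁵·23 / (180·8⁴) = 178848/737280 = 0.2426.

0.2426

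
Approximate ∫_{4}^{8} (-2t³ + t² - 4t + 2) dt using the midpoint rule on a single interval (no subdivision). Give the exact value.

-1672

M = (b−a)·f(6) = 4·(-418) = -1672.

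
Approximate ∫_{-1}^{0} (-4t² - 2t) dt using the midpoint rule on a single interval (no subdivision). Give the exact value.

0

M = (b−a)·f(-0.5) = 1·(0) = 0.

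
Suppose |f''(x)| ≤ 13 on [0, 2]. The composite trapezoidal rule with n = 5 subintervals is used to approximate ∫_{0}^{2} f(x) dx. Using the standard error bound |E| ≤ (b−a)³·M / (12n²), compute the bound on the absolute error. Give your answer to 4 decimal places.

|E| ≤ (2)³·13 / (12·5²) = 104/300 = 0.3467.

0.3467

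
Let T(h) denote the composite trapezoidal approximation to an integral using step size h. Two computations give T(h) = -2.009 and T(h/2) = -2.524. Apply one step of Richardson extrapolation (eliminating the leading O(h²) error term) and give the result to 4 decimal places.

R = (4·T(h/2) − T(h)) / 3 = (4·(-2.524) − (-2.009))/3 = (-8.087)/3 = -2.6957.

-2.6957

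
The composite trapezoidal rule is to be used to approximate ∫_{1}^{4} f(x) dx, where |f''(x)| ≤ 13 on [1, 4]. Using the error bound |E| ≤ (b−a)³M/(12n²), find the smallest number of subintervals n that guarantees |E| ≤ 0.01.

55

Need 351/(12n²) ≤ 0.01.
n² ≥ 351/(12·0.01) = 2925 ⇒ n ≥ 54.0833, so the smallest n is 55.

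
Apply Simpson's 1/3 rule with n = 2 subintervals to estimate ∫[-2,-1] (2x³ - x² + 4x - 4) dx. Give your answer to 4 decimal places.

-19.8333

h = (-1 − (-2))/2 = 0.5.
Nodes x₀,…,x₂ = -2, -1.5, -1.
f(x) = 2x³ - x² + 4x - 4: f₀=-32, f₁=-19, f₂=-11.
(h/3)·[f₀ + 4f₁ + f₂] = 0.166667·(-119) = -19.8333.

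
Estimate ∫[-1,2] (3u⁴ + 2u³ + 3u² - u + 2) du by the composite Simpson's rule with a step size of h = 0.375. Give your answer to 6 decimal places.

h = (2 − (-1))/8 = 0.375.
Nodes u₀,…,u₈ = -1, -0.625, -0.25, 0.125, 0.5, 0.875, 1.25, 1.625, 2.
f(u) = 3u⁴ + 2u³ + 3u² - u + 2: f₀=7, f₁=3.766357421875, f₂=2.41796875, f₃=1.926513671875, f₄=2.6875, f₅=6.520263671875, f₆=16.66796875, f₇=37.797607421875, f₈=76.
(h/3)·[f₀ + 4f₁ + 2f₂ + 4f₃ + 2f₄ + 4f₅ + 2f₆ + 4f₇ + f₈] = 0.125·(326.58984375) = 40.823730.

40.823730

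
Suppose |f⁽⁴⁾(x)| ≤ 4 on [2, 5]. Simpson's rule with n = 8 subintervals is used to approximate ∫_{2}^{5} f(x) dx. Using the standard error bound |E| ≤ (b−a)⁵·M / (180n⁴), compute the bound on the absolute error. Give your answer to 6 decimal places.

|E| ≤ (3)⁵·4 / (180·8⁴) = 972/737280 = 0.001318.

0.001318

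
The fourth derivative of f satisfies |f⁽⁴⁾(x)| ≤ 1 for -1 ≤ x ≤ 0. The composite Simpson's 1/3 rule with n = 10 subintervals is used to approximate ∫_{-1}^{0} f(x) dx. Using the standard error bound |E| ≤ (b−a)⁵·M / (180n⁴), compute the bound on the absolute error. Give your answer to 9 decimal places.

|E| ≤ (1)⁵·1 / (180·10⁴) = 1/1800000 = 0.000000556.

0.000000556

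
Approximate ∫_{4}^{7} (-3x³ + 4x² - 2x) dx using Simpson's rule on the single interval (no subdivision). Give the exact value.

S = (b−a)/6 · [f(4) + 4f(5.5) + f(7)] = 0.5·[(-136) + 4·(-389.125) + (-847)] = -1269.75.

-1269.75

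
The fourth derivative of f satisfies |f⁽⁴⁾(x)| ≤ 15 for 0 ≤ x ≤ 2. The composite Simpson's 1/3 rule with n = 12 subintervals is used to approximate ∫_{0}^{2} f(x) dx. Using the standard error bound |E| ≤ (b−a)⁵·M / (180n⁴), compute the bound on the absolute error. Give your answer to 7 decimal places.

|E| ≤ (2)⁵·15 / (180·12⁴) = 480/3732480 = 0.0001286.

0.0001286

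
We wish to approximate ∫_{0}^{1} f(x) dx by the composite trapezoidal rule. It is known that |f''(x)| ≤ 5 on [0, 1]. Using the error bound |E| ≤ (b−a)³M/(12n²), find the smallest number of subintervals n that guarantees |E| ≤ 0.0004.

Need 5/(12n²) ≤ 0.0004.
n² ≥ 5/(12·0.0004) = 1041.67 ⇒ n ≥ 32.2749, so the smallest n is 33.

33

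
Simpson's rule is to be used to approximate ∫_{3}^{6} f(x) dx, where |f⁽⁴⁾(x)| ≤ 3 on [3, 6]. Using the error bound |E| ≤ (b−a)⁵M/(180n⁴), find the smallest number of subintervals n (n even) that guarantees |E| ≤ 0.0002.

Need 729/(180n⁴) ≤ 0.0002.
n⁴ ≥ 729/(180·0.0002) = 20250 ⇒ n ≥ 11.9291, so the smallest even n is 12. (n must be even for Simpson's rule.)

12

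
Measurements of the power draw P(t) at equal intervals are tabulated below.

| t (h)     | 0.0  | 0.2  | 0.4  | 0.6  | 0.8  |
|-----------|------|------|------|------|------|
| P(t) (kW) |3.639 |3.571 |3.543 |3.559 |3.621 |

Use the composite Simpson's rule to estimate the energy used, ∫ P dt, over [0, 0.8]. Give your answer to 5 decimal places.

2.85773

h = 0.2, n = 4.
(h/3)·[y₀ + 4y₁ + 2y₂ + 4y₃ + y₄] = 0.066667·(42.866) = 2.85773.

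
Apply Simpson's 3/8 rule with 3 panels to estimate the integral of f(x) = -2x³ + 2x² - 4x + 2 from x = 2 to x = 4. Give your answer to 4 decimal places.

h = (4 − 2)/3 = 0.666667.
Nodes x₀,…,x₃ = 2, 2.666667, 3.333333, 4.
f(x) = -2x³ + 2x² - 4x + 2: f₀=-14, f₁=-32.370370, f₂=-63.185185, f₃=-110.
(3h/8)·[f₀ + 3f₁ + 3f₂ + f₃] = 0.25·(-410.666667) = -102.6667.

-102.6667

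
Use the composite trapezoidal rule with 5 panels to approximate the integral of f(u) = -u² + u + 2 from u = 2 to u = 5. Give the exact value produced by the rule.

-22.68

h = (5 − 2)/5 = 0.6.
Nodes u₀,…,u₅ = 2, 2.6, 3.2, 3.8, 4.4, 5.
f(u) = -u² + u + 2: f₀=0, f₁=-2.16, f₂=-5.04, f₃=-8.64, f₄=-12.96, f₅=-18.
(h/2)·[f₀ + 2f₁ + 2f₂ + 2f₃ + 2f₄ + f₅] = 0.3·(-75.6) = -22.68.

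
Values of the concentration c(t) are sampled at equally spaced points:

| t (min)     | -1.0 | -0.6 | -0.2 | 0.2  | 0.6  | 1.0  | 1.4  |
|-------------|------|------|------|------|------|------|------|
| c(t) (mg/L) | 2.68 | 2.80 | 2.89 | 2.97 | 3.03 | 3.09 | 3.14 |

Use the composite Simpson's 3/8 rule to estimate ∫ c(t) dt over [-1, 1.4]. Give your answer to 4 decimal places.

7.0785

h = 0.4, n = 6.
(3h/8)·[y₀ + 3y₁ + 3y₂ + 2y₃ + 3y₄ + 3y₅ + y₆] = 0.15·(47.19) = 7.0785.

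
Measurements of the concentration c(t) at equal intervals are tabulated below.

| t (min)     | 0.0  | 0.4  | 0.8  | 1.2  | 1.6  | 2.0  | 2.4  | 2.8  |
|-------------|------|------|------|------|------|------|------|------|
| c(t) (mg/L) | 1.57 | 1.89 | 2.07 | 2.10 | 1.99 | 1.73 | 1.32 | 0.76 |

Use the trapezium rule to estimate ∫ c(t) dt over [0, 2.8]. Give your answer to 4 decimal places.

h = 0.4, n = 7.
(h/2)·[y₀ + 2y₁ + 2y₂ + 2y₃ + 2y₄ + 2y₅ + 2y₆ + y₇] = 0.2·(24.53) = 4.9060.

4.9060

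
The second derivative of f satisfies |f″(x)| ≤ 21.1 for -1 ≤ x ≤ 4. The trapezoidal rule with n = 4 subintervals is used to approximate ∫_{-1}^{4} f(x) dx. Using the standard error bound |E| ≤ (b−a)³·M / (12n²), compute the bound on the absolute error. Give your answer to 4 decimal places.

|E| ≤ (5)³·21.1 / (12·4²) = 2637.5/192 = 13.7370.

13.7370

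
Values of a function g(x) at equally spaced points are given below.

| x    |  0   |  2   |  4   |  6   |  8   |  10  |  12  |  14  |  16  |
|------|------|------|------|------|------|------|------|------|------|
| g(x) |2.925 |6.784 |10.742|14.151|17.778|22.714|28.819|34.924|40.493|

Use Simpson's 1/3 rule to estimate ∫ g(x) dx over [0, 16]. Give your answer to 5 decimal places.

h = 2, n = 8.
(h/3)·[y₀ + 4y₁ + 2y₂ + 4y₃ + 2y₄ + 4y₅ + 2y₆ + 4y₇ + y₈] = 0.666667·(472.388) = 314.92533.

314.92533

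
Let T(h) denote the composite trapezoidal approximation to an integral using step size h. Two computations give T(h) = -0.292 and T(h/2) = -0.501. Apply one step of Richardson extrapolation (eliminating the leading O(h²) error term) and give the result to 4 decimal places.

R = (4·T(h/2) − T(h)) / 3 = (4·(-0.501) − (-0.292))/3 = (-1.712)/3 = -0.5707.

-0.5707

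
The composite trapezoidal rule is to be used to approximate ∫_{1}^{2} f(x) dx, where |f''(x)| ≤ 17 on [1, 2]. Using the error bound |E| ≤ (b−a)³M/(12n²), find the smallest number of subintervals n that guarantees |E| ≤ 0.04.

6

Need 17/(12n²) ≤ 0.04.
n² ≥ 17/(12·0.04) = 35.4167 ⇒ n ≥ 5.9512, so the smallest n is 6.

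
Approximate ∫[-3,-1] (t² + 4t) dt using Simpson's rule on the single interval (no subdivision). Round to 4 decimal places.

S = (b−a)/6 · [f(-3) + 4f(-2) + f(-1)] = 0.333333·[(-3) + 4·(-4) + (-3)] = -7.3333.

-7.3333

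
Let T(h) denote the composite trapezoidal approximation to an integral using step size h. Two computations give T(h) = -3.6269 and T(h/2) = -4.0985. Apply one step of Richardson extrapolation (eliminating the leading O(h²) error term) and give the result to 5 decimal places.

-4.25570

R = (4·T(h/2) − T(h)) / 3 = (4·(-4.0985) − (-3.6269))/3 = (-12.7671)/3 = -4.25570.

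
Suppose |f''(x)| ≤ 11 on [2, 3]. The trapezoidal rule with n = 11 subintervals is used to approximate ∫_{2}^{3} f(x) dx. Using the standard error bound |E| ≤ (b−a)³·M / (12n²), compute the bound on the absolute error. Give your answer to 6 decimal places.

0.007576

|E| ≤ (1)³·11 / (12·11²) = 11/1452 = 0.007576.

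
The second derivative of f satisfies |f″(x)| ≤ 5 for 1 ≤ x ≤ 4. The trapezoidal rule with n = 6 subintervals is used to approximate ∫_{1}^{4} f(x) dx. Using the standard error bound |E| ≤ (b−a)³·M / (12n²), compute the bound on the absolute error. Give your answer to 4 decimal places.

0.3125

|E| ≤ (3)³·5 / (12·6²) = 135/432 = 0.3125.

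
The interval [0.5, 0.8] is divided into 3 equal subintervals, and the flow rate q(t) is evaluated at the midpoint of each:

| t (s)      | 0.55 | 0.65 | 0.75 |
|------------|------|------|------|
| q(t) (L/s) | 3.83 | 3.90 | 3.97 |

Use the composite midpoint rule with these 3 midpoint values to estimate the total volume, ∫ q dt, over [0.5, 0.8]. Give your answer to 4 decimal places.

1.1700

h = 0.1, n = 3.
h·[y(m₁) + y(m₂) + y(m₃)] = 0.1·(11.70) = 1.1700.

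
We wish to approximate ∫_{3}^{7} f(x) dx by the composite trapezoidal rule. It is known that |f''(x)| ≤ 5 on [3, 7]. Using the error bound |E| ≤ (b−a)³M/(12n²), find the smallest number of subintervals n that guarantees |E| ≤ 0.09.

18

Need 320/(12n²) ≤ 0.09.
n² ≥ 320/(12·0.09) = 296.296 ⇒ n ≥ 17.2133, so the smallest n is 18.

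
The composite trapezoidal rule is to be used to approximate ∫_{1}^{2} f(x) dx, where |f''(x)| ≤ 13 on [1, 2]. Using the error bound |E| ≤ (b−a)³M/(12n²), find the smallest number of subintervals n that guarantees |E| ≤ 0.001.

Need 13/(12n²) ≤ 0.001.
n² ≥ 13/(12·0.001) = 1083.33 ⇒ n ≥ 32.9140, so the smallest n is 33.

33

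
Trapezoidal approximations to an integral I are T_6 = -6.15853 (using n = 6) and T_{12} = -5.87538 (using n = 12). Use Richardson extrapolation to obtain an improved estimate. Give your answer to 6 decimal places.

-5.780997

R = (4·T_{12} − T_6) / 3 = (4·(-5.87538) − (-6.15853))/3 = (-17.34299)/3 = -5.780997.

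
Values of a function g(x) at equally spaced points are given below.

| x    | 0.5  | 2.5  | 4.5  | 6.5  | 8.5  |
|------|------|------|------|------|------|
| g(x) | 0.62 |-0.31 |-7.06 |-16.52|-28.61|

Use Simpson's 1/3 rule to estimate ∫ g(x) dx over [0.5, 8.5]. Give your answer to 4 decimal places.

-72.9533

h = 2, n = 4.
(h/3)·[y₀ + 4y₁ + 2y₂ + 4y₃ + y₄] = 0.666667·(-109.43) = -72.9533.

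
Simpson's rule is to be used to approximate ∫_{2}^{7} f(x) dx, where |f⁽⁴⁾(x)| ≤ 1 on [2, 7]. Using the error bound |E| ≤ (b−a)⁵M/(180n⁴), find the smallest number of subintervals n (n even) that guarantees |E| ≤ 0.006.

8

Need 3125/(180n⁴) ≤ 0.006.
n⁴ ≥ 3125/(180·0.006) = 2893.52 ⇒ n ≥ 7.3343, so the smallest even n is 8. (n must be even for Simpson's rule.)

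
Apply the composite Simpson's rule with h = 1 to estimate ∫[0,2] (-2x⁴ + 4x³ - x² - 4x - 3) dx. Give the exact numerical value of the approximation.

h = (2 − 0)/2 = 1.
Nodes x₀,…,x₂ = 0, 1, 2.
f(x) = -2x⁴ + 4x³ - x² - 4x - 3: f₀=-3, f₁=-6, f₂=-15.
(h/3)·[f₀ + 4f₁ + f₂] = 0.333333·(-42) = -14.

-14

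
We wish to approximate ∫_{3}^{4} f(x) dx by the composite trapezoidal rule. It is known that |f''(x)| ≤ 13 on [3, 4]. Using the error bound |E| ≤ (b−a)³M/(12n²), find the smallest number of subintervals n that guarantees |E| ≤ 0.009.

11

Need 13/(12n²) ≤ 0.009.
n² ≥ 13/(12·0.009) = 120.37 ⇒ n ≥ 10.9713, so the smallest n is 11.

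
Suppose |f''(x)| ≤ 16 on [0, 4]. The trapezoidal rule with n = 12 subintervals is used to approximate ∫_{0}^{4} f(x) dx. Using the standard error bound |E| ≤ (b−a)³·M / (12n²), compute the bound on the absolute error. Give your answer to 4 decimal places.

|E| ≤ (4)³·16 / (12·12²) = 1024/1728 = 0.5926.

0.5926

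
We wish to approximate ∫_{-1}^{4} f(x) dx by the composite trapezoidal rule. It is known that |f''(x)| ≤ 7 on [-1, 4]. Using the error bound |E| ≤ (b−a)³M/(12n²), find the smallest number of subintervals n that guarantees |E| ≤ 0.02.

Need 875/(12n²) ≤ 0.02.
n² ≥ 875/(12·0.02) = 3645.83 ⇒ n ≥ 60.3807, so the smallest n is 61.

61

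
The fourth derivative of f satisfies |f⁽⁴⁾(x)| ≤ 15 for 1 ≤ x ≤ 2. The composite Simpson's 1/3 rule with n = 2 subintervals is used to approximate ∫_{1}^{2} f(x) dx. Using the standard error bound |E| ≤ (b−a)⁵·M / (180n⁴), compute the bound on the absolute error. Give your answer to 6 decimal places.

|E| ≤ (1)⁵·15 / (180·2⁴) = 15/2880 = 0.005208.

0.005208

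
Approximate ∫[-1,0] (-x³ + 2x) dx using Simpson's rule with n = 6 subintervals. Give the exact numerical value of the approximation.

h = (0 − (-1))/6 = 0.166667.
Nodes x₀,…,x₆ = -1, -0.833333, -0.666667, -0.5, -0.333333, -0.166667, 0.
f(x) = -x³ + 2x: f₀=-1, f₁=-1.087963, f₂=-1.037037, f₃=-0.875, f₄=-0.629630, f₅=-0.328704, f₆=0.
(h/3)·[f₀ + 4f₁ + 2f₂ + 4f₃ + 2f₄ + 4f₅ + f₆] = 0.055556·(-13.5) = -0.75.

-0.75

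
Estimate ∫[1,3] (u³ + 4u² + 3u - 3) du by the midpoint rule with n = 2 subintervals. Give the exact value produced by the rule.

59

h = (3 − 1)/2 = 1.
Midpoints m₁,…,m₂ = 1.5, 2.5.
f(m₁)=13.875, f(m₂)=45.125.
h·[f(m₁) + f(m₂)] = 1·(59) = 59.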